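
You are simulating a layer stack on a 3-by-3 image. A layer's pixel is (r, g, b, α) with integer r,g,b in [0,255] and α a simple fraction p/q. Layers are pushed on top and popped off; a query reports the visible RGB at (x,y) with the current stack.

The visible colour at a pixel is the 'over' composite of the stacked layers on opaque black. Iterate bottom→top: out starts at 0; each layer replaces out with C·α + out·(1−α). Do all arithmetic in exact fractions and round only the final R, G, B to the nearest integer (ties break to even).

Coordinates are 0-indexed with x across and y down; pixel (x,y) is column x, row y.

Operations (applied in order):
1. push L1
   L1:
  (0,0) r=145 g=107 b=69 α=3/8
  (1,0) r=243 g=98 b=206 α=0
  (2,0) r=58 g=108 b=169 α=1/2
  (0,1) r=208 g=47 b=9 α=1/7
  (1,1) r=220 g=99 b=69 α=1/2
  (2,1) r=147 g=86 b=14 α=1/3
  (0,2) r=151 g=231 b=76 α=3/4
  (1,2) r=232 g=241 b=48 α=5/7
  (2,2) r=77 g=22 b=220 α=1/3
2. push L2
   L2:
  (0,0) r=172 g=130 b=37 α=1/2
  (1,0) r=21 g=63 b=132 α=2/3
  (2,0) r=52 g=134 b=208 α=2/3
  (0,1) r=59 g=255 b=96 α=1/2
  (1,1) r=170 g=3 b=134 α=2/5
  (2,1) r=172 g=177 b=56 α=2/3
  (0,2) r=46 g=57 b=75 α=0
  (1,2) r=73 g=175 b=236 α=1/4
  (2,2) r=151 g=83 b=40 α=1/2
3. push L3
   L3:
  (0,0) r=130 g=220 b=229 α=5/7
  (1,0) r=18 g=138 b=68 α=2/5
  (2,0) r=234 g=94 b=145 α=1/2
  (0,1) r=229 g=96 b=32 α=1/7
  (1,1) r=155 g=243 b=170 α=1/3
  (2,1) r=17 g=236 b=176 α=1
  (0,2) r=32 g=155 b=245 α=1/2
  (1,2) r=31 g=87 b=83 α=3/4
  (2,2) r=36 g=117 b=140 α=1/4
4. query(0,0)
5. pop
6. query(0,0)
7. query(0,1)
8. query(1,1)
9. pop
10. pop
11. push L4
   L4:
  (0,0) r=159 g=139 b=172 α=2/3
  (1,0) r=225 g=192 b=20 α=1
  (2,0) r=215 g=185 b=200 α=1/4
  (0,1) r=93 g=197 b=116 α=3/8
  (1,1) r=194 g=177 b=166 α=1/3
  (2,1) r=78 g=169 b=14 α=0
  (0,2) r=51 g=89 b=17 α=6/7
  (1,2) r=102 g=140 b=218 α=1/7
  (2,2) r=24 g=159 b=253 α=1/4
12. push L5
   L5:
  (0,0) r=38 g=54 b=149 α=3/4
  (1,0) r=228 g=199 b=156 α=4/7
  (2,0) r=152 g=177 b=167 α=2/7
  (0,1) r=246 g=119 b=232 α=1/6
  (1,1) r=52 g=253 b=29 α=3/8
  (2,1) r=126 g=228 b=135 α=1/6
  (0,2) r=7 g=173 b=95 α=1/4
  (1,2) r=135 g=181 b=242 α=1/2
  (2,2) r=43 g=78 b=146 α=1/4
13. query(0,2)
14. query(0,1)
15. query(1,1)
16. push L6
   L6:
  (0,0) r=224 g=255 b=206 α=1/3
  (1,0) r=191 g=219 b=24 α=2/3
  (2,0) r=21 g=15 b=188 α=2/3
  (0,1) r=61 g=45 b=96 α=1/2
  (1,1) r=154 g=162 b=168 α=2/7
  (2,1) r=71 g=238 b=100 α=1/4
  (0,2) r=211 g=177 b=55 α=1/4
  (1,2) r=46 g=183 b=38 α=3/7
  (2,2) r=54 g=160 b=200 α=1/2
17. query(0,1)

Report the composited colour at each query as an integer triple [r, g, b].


query (0,0) [L1,L2,L3] — begin 0,0,0
+L1 (α=3/8) → [435/8, 321/8, 207/8]
+L2 (α=1/2) → [1811/16, 1361/16, 503/16]
+L3 (α=5/7) → [7011/56, 10161/56, 9663/56]
→ [125, 181, 173]

(0,0) stack=L1,L2; from [0,0,0]:
+L1 (α=3/8) → [435/8, 321/8, 207/8]
+L2 (α=1/2) → [1811/16, 1361/16, 503/16]
rounded: [113, 85, 31]

(0,1) stack=L1,L2; from [0,0,0]:
+L1 (α=1/7) → [208/7, 47/7, 9/7]
+L2 (α=1/2) → [621/14, 916/7, 681/14]
rounded: [44, 131, 49]

at x=1,y=1 over L1,L2:
after L1 α=1/2: [110, 99/2, 69/2]
after L2 α=2/5: [134, 309/10, 743/10]
→ [134, 31, 74]

query (0,2) [L4,L5] — begin 0,0,0
after L4 α=6/7: [306/7, 534/7, 102/7]
after L5 α=1/4: [967/28, 2813/28, 971/28]
→ [35, 100, 35]

at x=0,y=1 over L4,L5:
L4 α=3/8: [279/8, 591/8, 87/2]
L5 α=1/6: [1121/16, 3907/48, 899/12]
= [70, 81, 75]

query (1,1) [L4,L5] — begin 0,0,0
L4 α=1/3: [194/3, 59, 166/3]
L5 α=3/8: [719/12, 527/4, 1091/24]
= [60, 132, 45]

query (0,1) [L4,L5,L6] — begin 0,0,0
+L4 (α=3/8) → [279/8, 591/8, 87/2]
+L5 (α=1/6) → [1121/16, 3907/48, 899/12]
+L6 (α=1/2) → [2097/32, 6067/96, 2051/24]
rounded: [66, 63, 85]


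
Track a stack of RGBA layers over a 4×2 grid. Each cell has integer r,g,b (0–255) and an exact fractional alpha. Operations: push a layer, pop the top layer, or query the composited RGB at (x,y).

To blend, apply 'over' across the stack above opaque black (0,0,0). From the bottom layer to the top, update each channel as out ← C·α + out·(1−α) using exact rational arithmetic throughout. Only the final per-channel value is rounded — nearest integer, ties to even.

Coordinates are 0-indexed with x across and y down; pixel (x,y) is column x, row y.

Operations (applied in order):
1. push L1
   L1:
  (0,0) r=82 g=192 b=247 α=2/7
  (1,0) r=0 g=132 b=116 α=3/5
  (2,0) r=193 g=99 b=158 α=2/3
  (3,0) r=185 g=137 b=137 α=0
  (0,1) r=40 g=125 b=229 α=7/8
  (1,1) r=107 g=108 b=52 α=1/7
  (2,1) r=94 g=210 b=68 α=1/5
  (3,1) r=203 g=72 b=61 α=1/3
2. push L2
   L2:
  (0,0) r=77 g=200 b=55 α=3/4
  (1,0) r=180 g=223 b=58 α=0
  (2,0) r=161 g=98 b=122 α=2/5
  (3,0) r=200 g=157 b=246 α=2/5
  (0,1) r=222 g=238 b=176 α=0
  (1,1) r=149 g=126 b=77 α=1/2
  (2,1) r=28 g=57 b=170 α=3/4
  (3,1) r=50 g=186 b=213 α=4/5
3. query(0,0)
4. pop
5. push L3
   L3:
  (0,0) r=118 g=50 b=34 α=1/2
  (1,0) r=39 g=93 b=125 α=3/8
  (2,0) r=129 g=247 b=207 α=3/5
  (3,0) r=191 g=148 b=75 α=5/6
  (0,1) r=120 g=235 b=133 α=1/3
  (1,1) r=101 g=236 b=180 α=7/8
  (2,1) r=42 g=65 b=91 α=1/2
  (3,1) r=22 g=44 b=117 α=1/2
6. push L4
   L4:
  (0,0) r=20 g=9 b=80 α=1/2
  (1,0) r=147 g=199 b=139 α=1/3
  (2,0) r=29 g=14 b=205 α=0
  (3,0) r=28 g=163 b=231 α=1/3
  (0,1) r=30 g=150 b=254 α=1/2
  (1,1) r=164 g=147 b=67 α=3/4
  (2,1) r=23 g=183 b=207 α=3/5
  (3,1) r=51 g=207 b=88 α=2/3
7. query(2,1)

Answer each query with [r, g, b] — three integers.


(0,0) stack=L1,L2; from [0,0,0]:
L1 α=2/7: [164/7, 384/7, 494/7]
L2 α=3/4: [1781/28, 1146/7, 1649/28]
rounded: [64, 164, 59]

(2,1) stack=L1,L3,L4; from [0,0,0]:
L1 α=1/5: [94/5, 42, 68/5]
L3 α=1/2: [152/5, 107/2, 523/10]
L4 α=3/5: [649/25, 656/5, 3628/25]
= [26, 131, 145]


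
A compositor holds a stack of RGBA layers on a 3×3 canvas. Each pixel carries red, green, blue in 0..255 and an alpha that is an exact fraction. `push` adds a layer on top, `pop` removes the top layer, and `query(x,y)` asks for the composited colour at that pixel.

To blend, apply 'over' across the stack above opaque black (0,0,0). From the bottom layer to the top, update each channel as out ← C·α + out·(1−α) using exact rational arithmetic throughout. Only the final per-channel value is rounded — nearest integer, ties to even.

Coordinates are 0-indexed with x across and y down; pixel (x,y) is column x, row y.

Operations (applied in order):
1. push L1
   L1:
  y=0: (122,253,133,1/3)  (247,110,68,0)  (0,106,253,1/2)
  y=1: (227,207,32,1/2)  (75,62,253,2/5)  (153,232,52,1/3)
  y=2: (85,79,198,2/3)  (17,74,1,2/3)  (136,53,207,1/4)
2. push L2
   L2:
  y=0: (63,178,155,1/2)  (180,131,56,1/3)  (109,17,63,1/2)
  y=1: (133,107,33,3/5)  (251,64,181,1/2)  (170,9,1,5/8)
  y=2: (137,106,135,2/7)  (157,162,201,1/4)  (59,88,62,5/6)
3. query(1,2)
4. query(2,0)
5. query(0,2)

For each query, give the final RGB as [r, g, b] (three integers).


(1,2) stack=L1,L2; from [0,0,0]:
L1 α=2/3: [34/3, 148/3, 2/3]
L2 α=1/4: [191/4, 155/2, 203/4]
= [48, 78, 51]

at x=2,y=0 over L1,L2:
L1 α=1/2: [0, 53, 253/2]
L2 α=1/2: [109/2, 35, 379/4]
→ [54, 35, 95]

at x=0,y=2 over L1,L2:
after L1 α=2/3: [170/3, 158/3, 132]
after L2 α=2/7: [1672/21, 1426/21, 930/7]
→ [80, 68, 133]


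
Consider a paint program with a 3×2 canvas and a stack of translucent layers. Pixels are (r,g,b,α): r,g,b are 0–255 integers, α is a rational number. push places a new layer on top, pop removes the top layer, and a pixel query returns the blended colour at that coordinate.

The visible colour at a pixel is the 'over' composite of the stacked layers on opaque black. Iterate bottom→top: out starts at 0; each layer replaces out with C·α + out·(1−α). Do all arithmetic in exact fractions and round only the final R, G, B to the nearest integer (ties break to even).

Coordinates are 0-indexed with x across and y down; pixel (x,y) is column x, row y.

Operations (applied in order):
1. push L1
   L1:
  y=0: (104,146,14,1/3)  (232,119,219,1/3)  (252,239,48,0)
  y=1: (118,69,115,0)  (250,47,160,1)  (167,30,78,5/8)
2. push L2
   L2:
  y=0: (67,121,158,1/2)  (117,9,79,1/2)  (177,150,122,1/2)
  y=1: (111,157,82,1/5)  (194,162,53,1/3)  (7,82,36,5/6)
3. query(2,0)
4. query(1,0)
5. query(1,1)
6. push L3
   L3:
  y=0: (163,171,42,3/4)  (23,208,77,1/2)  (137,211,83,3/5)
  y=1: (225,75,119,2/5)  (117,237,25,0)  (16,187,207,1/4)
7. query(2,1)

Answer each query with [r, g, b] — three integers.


at x=2,y=0 over L1,L2:
after L1 α=0: [0, 0, 0]
after L2 α=1/2: [177/2, 75, 61]
→ [88, 75, 61]

query (1,0) [L1,L2] — begin 0,0,0
L1 α=1/3: [232/3, 119/3, 73]
L2 α=1/2: [583/6, 73/3, 76]
→ [97, 24, 76]

at x=1,y=1 over L1,L2:
after L1 α=1: [250, 47, 160]
after L2 α=1/3: [694/3, 256/3, 373/3]
rounded: [231, 85, 124]

(2,1) stack=L1,L2,L3; from [0,0,0]:
+L1 (α=5/8) → [835/8, 75/4, 195/4]
+L2 (α=5/6) → [1115/48, 1715/24, 305/8]
+L3 (α=1/4) → [1371/64, 3211/32, 2571/32]
rounded: [21, 100, 80]


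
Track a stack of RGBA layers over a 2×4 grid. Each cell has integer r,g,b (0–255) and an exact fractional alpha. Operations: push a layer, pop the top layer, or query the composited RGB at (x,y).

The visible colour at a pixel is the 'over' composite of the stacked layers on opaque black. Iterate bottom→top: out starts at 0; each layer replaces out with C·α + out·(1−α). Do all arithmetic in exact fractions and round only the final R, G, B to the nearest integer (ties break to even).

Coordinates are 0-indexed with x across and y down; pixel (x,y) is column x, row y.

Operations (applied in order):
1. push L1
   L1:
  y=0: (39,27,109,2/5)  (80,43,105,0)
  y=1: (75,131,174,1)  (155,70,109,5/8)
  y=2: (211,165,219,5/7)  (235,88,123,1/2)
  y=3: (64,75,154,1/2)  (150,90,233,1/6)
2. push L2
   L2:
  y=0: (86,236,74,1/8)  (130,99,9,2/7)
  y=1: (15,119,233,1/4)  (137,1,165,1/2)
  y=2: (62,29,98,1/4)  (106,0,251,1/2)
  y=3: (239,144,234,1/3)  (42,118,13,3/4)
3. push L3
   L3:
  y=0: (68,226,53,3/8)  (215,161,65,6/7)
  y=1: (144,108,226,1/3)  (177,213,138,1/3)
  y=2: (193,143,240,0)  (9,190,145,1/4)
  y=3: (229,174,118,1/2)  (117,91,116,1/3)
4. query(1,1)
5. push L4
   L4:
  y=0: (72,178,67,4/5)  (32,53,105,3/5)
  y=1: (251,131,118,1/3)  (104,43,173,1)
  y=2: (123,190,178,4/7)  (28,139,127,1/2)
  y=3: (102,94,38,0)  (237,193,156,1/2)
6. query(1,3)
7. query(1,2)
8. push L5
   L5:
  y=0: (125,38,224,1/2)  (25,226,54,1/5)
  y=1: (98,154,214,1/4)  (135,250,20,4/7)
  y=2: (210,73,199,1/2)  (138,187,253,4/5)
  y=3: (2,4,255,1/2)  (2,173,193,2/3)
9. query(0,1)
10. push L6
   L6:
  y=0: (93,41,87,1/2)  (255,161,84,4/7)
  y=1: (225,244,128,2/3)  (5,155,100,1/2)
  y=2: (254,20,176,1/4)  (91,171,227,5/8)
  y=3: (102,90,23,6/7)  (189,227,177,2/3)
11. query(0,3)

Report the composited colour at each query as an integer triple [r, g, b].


(1,1) stack=L1,L2,L3; from [0,0,0]:
+L1 (α=5/8) → [775/8, 175/4, 545/8]
+L2 (α=1/2) → [1871/16, 179/8, 1865/16]
+L3 (α=1/3) → [3287/24, 1031/12, 2969/24]
→ [137, 86, 124]

query (1,3) [L1,L2,L3,L4] — begin 0,0,0
+L1 (α=1/6) → [25, 15, 233/6]
+L2 (α=3/4) → [151/4, 369/4, 467/24]
+L3 (α=1/3) → [385/6, 551/6, 1859/36]
+L4 (α=1/2) → [1807/12, 1709/12, 7475/72]
→ [151, 142, 104]

(1,2) stack=L1,L2,L3,L4; from [0,0,0]:
L1 α=1/2: [235/2, 44, 123/2]
L2 α=1/2: [447/4, 22, 625/4]
L3 α=1/4: [1377/16, 64, 2455/16]
L4 α=1/2: [1825/32, 203/2, 4487/32]
→ [57, 102, 140]

query (0,1) [L1,L2,L3,L4,L5] — begin 0,0,0
+L1 (α=1) → [75, 131, 174]
+L2 (α=1/4) → [60, 128, 755/4]
+L3 (α=1/3) → [88, 364/3, 1207/6]
+L4 (α=1/3) → [427/3, 1121/9, 1561/9]
+L5 (α=1/4) → [525/4, 1583/12, 2203/12]
rounded: [131, 132, 184]

(0,3) stack=L1,L2,L3,L4,L5,L6; from [0,0,0]:
L1 α=1/2: [32, 75/2, 77]
L2 α=1/3: [101, 73, 388/3]
L3 α=1/2: [165, 247/2, 371/3]
L4 α=0: [165, 247/2, 371/3]
L5 α=1/2: [167/2, 255/4, 568/3]
L6 α=6/7: [1391/14, 345/4, 982/21]
= [99, 86, 47]


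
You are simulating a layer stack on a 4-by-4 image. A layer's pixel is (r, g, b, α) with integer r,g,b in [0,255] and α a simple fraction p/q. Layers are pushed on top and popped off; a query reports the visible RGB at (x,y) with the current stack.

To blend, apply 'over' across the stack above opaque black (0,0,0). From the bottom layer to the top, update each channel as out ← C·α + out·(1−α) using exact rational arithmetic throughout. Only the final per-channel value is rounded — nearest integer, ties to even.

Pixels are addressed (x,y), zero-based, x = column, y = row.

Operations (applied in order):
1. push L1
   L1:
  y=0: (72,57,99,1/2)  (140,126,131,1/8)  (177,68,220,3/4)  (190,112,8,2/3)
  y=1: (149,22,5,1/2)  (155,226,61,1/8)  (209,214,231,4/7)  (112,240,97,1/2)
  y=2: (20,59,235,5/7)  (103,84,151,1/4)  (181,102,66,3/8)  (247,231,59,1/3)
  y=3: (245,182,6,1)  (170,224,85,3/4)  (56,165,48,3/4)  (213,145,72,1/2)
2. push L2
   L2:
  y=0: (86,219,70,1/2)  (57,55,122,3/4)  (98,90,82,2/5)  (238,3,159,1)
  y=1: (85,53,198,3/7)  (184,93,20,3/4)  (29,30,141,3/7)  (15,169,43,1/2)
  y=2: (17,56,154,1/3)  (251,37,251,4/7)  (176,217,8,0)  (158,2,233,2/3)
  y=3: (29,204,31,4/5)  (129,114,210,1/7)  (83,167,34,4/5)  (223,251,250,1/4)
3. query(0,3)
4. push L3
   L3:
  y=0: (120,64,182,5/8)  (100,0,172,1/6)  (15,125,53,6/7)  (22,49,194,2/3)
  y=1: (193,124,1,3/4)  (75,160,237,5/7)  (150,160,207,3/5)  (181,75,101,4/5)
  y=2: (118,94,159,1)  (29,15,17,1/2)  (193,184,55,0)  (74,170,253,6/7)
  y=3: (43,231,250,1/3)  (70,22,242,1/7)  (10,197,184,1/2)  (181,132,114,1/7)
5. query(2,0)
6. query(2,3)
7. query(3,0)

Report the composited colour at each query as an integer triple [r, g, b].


(0,3) stack=L1,L2; from [0,0,0]:
L1 α=1: [245, 182, 6]
L2 α=4/5: [361/5, 998/5, 26]
= [72, 200, 26]

query (2,0) [L1,L2,L3] — begin 0,0,0
L1 α=3/4: [531/4, 51, 165]
L2 α=2/5: [2377/20, 333/5, 659/5]
L3 α=6/7: [4177/140, 4083/35, 2249/35]
rounded: [30, 117, 64]

at x=2,y=3 over L1,L2,L3:
+L1 (α=3/4) → [42, 495/4, 36]
+L2 (α=4/5) → [374/5, 3167/20, 172/5]
+L3 (α=1/2) → [212/5, 7107/40, 546/5]
= [42, 178, 109]

at x=3,y=0 over L1,L2,L3:
+L1 (α=2/3) → [380/3, 224/3, 16/3]
+L2 (α=1) → [238, 3, 159]
+L3 (α=2/3) → [94, 101/3, 547/3]
rounded: [94, 34, 182]


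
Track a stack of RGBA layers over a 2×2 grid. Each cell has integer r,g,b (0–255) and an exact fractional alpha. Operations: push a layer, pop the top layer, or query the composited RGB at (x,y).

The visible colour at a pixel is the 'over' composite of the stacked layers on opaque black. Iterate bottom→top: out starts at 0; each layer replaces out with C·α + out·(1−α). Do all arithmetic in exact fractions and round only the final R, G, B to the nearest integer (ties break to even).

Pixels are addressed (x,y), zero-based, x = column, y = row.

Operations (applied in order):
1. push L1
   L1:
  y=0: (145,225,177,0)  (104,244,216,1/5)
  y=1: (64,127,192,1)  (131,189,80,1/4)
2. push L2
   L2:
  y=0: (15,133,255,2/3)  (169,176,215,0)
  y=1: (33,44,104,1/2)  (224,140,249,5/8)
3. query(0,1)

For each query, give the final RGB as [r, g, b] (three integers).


at x=0,y=1 over L1,L2:
+L1 (α=1) → [64, 127, 192]
+L2 (α=1/2) → [97/2, 171/2, 148]
= [48, 86, 148]


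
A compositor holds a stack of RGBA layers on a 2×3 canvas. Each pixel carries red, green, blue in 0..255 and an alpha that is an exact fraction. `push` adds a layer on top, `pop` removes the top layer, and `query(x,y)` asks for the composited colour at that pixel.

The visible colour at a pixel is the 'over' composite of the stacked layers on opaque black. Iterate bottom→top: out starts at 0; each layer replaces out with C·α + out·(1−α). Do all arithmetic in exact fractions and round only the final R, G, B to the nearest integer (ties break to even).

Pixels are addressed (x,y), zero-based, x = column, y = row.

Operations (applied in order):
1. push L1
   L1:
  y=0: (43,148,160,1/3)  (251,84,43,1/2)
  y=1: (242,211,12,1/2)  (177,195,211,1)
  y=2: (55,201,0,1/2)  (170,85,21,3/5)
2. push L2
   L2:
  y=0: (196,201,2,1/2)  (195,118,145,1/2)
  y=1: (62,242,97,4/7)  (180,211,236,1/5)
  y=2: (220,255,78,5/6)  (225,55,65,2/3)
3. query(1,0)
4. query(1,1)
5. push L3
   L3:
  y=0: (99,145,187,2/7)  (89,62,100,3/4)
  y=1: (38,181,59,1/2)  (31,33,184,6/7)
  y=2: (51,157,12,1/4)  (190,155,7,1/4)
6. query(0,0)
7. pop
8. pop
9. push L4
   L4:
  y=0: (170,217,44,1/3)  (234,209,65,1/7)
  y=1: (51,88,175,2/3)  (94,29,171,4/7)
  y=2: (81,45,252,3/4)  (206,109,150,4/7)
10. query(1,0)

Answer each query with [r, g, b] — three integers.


at x=1,y=0 over L1,L2:
+L1 (α=1/2) → [251/2, 42, 43/2]
+L2 (α=1/2) → [641/4, 80, 333/4]
rounded: [160, 80, 83]

(1,1) stack=L1,L2; from [0,0,0]:
L1 α=1: [177, 195, 211]
L2 α=1/5: [888/5, 991/5, 216]
rounded: [178, 198, 216]

query (0,0) [L1,L2,L3] — begin 0,0,0
L1 α=1/3: [43/3, 148/3, 160/3]
L2 α=1/2: [631/6, 751/6, 83/3]
L3 α=2/7: [4343/42, 785/6, 1537/21]
= [103, 131, 73]

at x=1,y=0 over L1,L4:
+L1 (α=1/2) → [251/2, 42, 43/2]
+L4 (α=1/7) → [141, 461/7, 194/7]
= [141, 66, 28]


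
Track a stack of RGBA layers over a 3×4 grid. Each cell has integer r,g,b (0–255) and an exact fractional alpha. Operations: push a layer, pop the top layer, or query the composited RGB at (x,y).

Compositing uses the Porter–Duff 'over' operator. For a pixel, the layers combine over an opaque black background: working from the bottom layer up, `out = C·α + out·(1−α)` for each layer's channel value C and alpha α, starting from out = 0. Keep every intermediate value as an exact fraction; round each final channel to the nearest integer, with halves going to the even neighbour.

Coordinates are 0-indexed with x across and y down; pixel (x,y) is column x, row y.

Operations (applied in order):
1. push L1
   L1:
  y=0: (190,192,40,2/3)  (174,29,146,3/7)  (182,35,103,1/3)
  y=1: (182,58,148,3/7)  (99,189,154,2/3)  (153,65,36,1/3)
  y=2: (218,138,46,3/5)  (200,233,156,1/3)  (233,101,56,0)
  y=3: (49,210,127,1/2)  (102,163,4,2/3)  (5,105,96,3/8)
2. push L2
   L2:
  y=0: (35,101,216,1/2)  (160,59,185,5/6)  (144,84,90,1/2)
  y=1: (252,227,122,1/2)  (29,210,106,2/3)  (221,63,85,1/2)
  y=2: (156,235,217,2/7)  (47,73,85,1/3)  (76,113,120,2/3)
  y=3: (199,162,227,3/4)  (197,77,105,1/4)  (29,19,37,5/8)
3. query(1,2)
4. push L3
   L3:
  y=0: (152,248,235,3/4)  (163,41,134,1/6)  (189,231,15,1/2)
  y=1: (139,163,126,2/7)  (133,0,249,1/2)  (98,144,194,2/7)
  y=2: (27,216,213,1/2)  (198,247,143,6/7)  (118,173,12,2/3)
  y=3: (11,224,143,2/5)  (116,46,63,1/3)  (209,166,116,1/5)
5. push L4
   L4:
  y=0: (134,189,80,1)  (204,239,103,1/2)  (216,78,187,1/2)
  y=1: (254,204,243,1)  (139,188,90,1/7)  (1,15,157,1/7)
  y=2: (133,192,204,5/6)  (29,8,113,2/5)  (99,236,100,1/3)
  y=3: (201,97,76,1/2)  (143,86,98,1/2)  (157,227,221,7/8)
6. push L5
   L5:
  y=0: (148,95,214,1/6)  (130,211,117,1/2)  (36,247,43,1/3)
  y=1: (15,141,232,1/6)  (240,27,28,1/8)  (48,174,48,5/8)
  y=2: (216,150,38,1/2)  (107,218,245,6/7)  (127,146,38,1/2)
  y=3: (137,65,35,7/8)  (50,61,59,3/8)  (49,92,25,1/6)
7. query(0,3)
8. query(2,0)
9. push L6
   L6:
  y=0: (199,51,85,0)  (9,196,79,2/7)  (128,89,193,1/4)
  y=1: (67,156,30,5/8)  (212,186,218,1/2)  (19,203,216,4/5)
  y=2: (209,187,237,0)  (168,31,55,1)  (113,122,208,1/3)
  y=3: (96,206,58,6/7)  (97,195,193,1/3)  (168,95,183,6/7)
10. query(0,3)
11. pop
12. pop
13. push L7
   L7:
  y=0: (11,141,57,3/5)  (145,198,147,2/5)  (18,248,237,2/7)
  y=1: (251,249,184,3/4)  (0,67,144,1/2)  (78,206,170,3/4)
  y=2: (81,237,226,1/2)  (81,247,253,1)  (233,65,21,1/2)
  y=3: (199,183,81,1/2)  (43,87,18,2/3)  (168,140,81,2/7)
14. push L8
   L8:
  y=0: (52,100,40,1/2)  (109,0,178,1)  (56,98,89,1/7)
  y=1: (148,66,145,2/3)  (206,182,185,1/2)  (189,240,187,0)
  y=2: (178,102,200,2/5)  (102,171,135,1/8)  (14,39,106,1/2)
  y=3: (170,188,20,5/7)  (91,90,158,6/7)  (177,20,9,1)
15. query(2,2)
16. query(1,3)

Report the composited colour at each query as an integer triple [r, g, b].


at x=1,y=2 over L1,L2:
after L1 α=1/3: [200/3, 233/3, 52]
after L2 α=1/3: [541/9, 685/9, 63]
→ [60, 76, 63]

query (0,3) [L1,L2,L3,L4,L5] — begin 0,0,0
L1 α=1/2: [49/2, 105, 127/2]
L2 α=3/4: [1243/8, 591/4, 1489/8]
L3 α=2/5: [781/8, 713/4, 1351/8]
L4 α=1/2: [2389/16, 1101/8, 1959/16]
L5 α=7/8: [17733/128, 4741/64, 5879/128]
rounded: [139, 74, 46]

query (2,0) [L1,L2,L3,L4,L5] — begin 0,0,0
L1 α=1/3: [182/3, 35/3, 103/3]
L2 α=1/2: [307/3, 287/6, 373/6]
L3 α=1/2: [437/3, 1673/12, 463/12]
L4 α=1/2: [1085/6, 2609/24, 2707/24]
L5 α=1/3: [1193/9, 5573/36, 3223/36]
→ [133, 155, 90]

(0,3) stack=L1,L2,L3,L4,L5,L6; from [0,0,0]:
after L1 α=1/2: [49/2, 105, 127/2]
after L2 α=3/4: [1243/8, 591/4, 1489/8]
after L3 α=2/5: [781/8, 713/4, 1351/8]
after L4 α=1/2: [2389/16, 1101/8, 1959/16]
after L5 α=7/8: [17733/128, 4741/64, 5879/128]
after L6 α=6/7: [91461/896, 83845/448, 50423/896]
rounded: [102, 187, 56]

at x=2,y=2 over L1,L2,L3,L4,L7,L8:
+L1 (α=0) → [0, 0, 0]
+L2 (α=2/3) → [152/3, 226/3, 80]
+L3 (α=2/3) → [860/9, 1264/9, 104/3]
+L4 (α=1/3) → [2611/27, 4652/27, 508/9]
+L7 (α=1/2) → [4451/27, 6407/54, 697/18]
+L8 (α=1/2) → [4829/54, 8513/108, 2605/36]
rounded: [89, 79, 72]

at x=1,y=3 over L1,L2,L3,L4,L7,L8:
after L1 α=2/3: [68, 326/3, 8/3]
after L2 α=1/4: [401/4, 403/4, 113/4]
after L3 α=1/3: [211/2, 165/2, 239/6]
after L4 α=1/2: [497/4, 337/4, 827/12]
after L7 α=2/3: [841/12, 1033/12, 1259/36]
after L8 α=6/7: [7393/84, 7513/84, 35387/252]
= [88, 89, 140]


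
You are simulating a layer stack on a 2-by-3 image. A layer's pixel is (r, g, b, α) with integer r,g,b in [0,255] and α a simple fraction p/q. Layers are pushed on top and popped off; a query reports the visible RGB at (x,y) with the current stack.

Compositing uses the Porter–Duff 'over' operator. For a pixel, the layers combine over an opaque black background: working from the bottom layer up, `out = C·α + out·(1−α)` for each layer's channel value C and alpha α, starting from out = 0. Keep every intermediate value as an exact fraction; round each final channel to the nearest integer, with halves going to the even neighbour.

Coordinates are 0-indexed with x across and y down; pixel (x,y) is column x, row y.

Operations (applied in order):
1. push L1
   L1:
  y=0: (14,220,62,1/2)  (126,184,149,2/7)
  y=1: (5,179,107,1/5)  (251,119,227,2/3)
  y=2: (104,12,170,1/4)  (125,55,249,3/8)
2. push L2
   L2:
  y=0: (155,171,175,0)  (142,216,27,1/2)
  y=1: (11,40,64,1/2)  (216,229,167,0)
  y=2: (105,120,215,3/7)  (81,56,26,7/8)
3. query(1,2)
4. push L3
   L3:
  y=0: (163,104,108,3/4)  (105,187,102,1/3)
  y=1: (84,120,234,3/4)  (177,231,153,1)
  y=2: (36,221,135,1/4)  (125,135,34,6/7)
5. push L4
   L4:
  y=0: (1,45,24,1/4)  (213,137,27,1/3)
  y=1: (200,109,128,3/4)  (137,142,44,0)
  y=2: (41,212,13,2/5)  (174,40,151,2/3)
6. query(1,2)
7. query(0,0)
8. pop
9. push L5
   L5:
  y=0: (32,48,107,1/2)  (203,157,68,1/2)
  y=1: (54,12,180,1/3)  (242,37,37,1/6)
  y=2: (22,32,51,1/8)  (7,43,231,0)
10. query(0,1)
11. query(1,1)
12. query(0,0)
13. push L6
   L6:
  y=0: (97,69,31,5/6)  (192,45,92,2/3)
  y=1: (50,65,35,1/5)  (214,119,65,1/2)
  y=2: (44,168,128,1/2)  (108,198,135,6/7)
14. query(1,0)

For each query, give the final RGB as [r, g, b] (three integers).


query (1,2) [L1,L2] — begin 0,0,0
after L1 α=3/8: [375/8, 165/8, 747/8]
after L2 α=7/8: [4911/64, 3301/64, 2203/64]
rounded: [77, 52, 34]

(1,2) stack=L1,L2,L3,L4; from [0,0,0]:
after L1 α=3/8: [375/8, 165/8, 747/8]
after L2 α=7/8: [4911/64, 3301/64, 2203/64]
after L3 α=6/7: [52911/448, 55141/448, 15259/448]
after L4 α=2/3: [69605/448, 30327/448, 50185/448]
= [155, 68, 112]

query (0,0) [L1,L2,L3,L4] — begin 0,0,0
L1 α=1/2: [7, 110, 31]
L2 α=0: [7, 110, 31]
L3 α=3/4: [124, 211/2, 355/4]
L4 α=1/4: [373/4, 723/8, 1161/16]
→ [93, 90, 73]

(0,1) stack=L1,L2,L3,L5; from [0,0,0]:
after L1 α=1/5: [1, 179/5, 107/5]
after L2 α=1/2: [6, 379/10, 427/10]
after L3 α=3/4: [129/2, 3979/40, 7447/40]
after L5 α=1/3: [61, 4219/60, 11047/60]
= [61, 70, 184]

at x=1,y=1 over L1,L2,L3,L5:
+L1 (α=2/3) → [502/3, 238/3, 454/3]
+L2 (α=0) → [502/3, 238/3, 454/3]
+L3 (α=1) → [177, 231, 153]
+L5 (α=1/6) → [1127/6, 596/3, 401/3]
rounded: [188, 199, 134]

at x=0,y=0 over L1,L2,L3,L5:
after L1 α=1/2: [7, 110, 31]
after L2 α=0: [7, 110, 31]
after L3 α=3/4: [124, 211/2, 355/4]
after L5 α=1/2: [78, 307/4, 783/8]
= [78, 77, 98]

query (1,0) [L1,L2,L3,L5,L6] — begin 0,0,0
+L1 (α=2/7) → [36, 368/7, 298/7]
+L2 (α=1/2) → [89, 940/7, 487/14]
+L3 (α=1/3) → [283/3, 1063/7, 1201/21]
+L5 (α=1/2) → [446/3, 1081/7, 2629/42]
+L6 (α=2/3) → [1598/9, 1711/21, 10357/126]
→ [178, 81, 82]


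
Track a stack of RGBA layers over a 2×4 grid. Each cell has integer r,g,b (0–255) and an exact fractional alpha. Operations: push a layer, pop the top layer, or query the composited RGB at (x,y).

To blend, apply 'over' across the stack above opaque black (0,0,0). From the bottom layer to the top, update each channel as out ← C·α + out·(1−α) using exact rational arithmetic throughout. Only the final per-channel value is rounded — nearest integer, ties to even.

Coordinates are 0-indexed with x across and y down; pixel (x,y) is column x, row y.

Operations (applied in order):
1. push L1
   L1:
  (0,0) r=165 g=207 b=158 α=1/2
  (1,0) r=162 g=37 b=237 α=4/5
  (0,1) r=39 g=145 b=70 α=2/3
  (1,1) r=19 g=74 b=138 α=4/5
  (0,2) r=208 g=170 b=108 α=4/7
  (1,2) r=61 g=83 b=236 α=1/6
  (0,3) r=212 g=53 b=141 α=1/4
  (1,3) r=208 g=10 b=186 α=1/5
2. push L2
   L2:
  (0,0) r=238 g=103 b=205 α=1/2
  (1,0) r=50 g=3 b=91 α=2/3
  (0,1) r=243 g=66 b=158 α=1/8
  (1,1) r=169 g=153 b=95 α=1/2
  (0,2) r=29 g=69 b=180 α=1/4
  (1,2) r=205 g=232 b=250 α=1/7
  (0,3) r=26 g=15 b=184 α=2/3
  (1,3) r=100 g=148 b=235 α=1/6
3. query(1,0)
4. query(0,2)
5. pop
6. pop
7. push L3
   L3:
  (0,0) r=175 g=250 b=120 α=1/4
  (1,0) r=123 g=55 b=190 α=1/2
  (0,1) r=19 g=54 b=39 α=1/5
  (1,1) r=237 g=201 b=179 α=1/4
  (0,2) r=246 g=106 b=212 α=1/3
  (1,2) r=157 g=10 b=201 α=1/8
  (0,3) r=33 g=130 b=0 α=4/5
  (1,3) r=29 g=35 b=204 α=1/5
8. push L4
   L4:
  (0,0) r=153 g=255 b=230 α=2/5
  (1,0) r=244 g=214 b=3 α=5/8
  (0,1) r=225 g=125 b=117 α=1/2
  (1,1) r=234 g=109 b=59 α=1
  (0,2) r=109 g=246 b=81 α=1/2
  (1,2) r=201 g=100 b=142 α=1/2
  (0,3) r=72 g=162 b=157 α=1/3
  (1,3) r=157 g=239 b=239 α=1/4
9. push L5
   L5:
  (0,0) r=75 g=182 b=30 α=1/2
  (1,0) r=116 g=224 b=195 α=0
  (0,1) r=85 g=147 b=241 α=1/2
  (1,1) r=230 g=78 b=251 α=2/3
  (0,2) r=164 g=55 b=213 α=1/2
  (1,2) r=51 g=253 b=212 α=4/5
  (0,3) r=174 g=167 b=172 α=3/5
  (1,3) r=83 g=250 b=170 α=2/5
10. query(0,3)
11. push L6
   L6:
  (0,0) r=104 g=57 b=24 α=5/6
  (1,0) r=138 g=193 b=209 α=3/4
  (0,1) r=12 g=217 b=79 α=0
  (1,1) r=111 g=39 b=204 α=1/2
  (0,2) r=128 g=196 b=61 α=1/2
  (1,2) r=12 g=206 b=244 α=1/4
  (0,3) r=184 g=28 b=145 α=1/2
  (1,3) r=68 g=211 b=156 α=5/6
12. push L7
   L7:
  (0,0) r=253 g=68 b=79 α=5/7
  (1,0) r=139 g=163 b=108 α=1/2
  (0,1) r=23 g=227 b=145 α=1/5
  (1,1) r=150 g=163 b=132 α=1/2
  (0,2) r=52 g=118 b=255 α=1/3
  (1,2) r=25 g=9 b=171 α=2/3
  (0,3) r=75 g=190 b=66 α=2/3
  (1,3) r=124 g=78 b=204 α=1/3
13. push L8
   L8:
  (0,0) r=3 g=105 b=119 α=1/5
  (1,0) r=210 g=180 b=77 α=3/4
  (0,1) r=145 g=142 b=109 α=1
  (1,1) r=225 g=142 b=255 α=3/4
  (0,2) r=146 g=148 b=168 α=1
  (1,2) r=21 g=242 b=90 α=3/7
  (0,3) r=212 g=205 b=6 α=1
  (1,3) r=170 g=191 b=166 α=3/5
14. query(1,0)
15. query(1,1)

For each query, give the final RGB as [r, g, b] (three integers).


(1,0) stack=L1,L2; from [0,0,0]:
L1 α=4/5: [648/5, 148/5, 948/5]
L2 α=2/3: [1148/15, 178/15, 1858/15]
→ [77, 12, 124]

at x=0,y=2 over L1,L2:
+L1 (α=4/7) → [832/7, 680/7, 432/7]
+L2 (α=1/4) → [2699/28, 2523/28, 639/7]
= [96, 90, 91]

at x=0,y=3 over L3,L4,L5:
after L3 α=4/5: [132/5, 104, 0]
after L4 α=1/3: [208/5, 370/3, 157/3]
after L5 α=3/5: [3026/25, 2243/15, 1862/15]
rounded: [121, 150, 124]

at x=1,y=0 over L3,L4,L5,L6,L7,L8:
L3 α=1/2: [123/2, 55/2, 95]
L4 α=5/8: [2809/16, 2305/16, 75/2]
L5 α=0: [2809/16, 2305/16, 75/2]
L6 α=3/4: [9433/64, 11569/64, 1329/8]
L7 α=1/2: [18329/128, 22001/128, 2193/16]
L8 α=3/4: [98969/512, 91121/512, 5889/64]
= [193, 178, 92]

query (1,1) [L3,L4,L5,L6,L7,L8] — begin 0,0,0
+L3 (α=1/4) → [237/4, 201/4, 179/4]
+L4 (α=1) → [234, 109, 59]
+L5 (α=2/3) → [694/3, 265/3, 187]
+L6 (α=1/2) → [1027/6, 191/3, 391/2]
+L7 (α=1/2) → [1927/12, 340/3, 655/4]
+L8 (α=3/4) → [10027/48, 809/6, 3715/16]
→ [209, 135, 232]


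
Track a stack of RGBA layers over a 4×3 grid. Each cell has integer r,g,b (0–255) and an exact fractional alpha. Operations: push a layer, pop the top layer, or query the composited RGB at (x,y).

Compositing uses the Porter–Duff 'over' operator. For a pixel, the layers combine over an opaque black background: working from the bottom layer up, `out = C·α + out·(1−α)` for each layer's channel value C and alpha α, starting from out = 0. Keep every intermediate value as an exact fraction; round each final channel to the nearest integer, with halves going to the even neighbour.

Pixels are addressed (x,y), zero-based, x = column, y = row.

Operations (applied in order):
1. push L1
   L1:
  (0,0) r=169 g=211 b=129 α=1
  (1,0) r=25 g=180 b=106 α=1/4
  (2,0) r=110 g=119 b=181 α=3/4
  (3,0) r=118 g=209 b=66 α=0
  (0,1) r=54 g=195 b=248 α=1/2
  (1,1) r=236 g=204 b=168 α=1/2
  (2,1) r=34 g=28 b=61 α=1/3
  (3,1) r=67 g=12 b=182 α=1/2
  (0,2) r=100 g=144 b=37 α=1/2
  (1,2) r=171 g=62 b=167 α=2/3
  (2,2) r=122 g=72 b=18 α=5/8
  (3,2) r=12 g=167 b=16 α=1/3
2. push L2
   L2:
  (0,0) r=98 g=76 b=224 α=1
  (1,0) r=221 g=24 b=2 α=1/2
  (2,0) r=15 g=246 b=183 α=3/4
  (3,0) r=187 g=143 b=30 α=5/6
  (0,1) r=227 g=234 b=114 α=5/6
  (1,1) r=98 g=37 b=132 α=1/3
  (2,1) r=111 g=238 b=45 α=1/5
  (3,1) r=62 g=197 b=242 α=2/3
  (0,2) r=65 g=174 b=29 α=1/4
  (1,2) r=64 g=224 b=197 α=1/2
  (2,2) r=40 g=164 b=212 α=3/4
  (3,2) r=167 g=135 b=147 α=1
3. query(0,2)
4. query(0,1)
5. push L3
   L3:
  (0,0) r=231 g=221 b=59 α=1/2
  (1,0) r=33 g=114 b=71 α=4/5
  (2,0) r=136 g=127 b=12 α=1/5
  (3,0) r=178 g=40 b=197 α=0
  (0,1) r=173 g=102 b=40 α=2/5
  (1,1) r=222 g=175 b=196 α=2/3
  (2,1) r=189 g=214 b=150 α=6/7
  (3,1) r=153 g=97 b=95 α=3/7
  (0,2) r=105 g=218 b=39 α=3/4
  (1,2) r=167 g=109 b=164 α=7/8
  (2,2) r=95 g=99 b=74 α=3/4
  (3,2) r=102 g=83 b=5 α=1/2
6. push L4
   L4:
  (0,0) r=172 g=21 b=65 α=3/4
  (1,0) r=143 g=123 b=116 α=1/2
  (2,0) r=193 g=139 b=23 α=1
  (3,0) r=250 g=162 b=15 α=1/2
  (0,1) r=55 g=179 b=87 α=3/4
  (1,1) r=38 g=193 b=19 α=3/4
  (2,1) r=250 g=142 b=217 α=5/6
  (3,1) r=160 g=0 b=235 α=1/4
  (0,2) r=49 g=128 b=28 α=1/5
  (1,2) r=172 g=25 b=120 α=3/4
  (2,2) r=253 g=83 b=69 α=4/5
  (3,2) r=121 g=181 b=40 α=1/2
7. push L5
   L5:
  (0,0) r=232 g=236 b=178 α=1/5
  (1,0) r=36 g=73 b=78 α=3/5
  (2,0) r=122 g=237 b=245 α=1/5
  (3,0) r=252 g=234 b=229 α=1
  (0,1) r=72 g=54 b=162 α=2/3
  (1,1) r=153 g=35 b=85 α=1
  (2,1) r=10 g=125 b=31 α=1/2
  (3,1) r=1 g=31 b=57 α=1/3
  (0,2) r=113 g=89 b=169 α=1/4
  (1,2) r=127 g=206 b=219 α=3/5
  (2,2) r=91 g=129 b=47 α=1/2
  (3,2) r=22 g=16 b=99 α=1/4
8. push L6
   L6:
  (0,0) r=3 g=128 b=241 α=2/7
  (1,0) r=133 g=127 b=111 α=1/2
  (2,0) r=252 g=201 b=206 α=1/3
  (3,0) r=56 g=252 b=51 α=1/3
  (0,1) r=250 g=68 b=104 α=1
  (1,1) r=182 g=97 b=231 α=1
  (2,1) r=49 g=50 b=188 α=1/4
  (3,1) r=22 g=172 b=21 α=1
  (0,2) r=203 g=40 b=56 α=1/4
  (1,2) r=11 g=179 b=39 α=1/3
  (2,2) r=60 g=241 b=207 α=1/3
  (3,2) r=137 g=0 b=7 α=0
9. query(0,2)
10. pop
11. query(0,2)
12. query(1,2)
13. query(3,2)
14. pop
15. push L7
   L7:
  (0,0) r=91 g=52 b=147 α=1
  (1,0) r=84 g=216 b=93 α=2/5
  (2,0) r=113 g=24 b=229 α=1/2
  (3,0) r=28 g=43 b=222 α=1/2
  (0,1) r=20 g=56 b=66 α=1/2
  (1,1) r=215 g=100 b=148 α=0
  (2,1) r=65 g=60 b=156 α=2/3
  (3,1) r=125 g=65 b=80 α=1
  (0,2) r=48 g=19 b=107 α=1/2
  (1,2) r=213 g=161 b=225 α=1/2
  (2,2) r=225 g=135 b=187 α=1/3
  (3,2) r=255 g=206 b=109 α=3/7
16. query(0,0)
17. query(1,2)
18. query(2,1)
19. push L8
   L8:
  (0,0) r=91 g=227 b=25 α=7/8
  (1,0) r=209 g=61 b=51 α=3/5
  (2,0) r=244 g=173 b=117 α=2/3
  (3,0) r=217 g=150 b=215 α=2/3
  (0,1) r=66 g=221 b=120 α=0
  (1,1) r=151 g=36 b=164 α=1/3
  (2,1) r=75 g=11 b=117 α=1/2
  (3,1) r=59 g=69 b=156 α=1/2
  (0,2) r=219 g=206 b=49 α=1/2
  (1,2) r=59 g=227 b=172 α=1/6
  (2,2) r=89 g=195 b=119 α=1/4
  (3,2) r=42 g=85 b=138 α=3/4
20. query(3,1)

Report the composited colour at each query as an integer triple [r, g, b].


query (0,2) [L1,L2] — begin 0,0,0
after L1 α=1/2: [50, 72, 37/2]
after L2 α=1/4: [215/4, 195/2, 169/8]
→ [54, 98, 21]

at x=0,y=1 over L1,L2:
after L1 α=1/2: [27, 195/2, 124]
after L2 α=5/6: [581/3, 845/4, 347/3]
→ [194, 211, 116]

at x=0,y=2 over L1,L2,L3,L4,L5,L6:
+L1 (α=1/2) → [50, 72, 37/2]
+L2 (α=1/4) → [215/4, 195/2, 169/8]
+L3 (α=3/4) → [1475/16, 1503/8, 1105/32]
+L4 (α=1/5) → [1671/20, 1759/10, 1329/40]
+L5 (α=1/4) → [7273/80, 6167/40, 10747/160]
+L6 (α=1/4) → [38059/320, 20101/160, 41201/640]
= [119, 126, 64]

query (0,2) [L1,L2,L3,L4,L5] — begin 0,0,0
after L1 α=1/2: [50, 72, 37/2]
after L2 α=1/4: [215/4, 195/2, 169/8]
after L3 α=3/4: [1475/16, 1503/8, 1105/32]
after L4 α=1/5: [1671/20, 1759/10, 1329/40]
after L5 α=1/4: [7273/80, 6167/40, 10747/160]
rounded: [91, 154, 67]

at x=1,y=2 over L1,L2,L3,L4,L5:
+L1 (α=2/3) → [114, 124/3, 334/3]
+L2 (α=1/2) → [89, 398/3, 925/6]
+L3 (α=7/8) → [629/4, 2687/24, 7813/48]
+L4 (α=3/4) → [2693/16, 4487/96, 25093/192]
+L5 (α=3/5) → [5741/40, 34151/240, 17633/96]
rounded: [144, 142, 184]

at x=3,y=2 over L1,L2,L3,L4,L5:
L1 α=1/3: [4, 167/3, 16/3]
L2 α=1: [167, 135, 147]
L3 α=1/2: [269/2, 109, 76]
L4 α=1/2: [511/4, 145, 58]
L5 α=1/4: [1621/16, 451/4, 273/4]
→ [101, 113, 68]

query (0,0) [L1,L2,L3,L4,L7] — begin 0,0,0
L1 α=1: [169, 211, 129]
L2 α=1: [98, 76, 224]
L3 α=1/2: [329/2, 297/2, 283/2]
L4 α=3/4: [1361/8, 423/8, 673/8]
L7 α=1: [91, 52, 147]
= [91, 52, 147]

(1,2) stack=L1,L2,L3,L4,L7; from [0,0,0]:
after L1 α=2/3: [114, 124/3, 334/3]
after L2 α=1/2: [89, 398/3, 925/6]
after L3 α=7/8: [629/4, 2687/24, 7813/48]
after L4 α=3/4: [2693/16, 4487/96, 25093/192]
after L7 α=1/2: [6101/32, 19943/192, 68293/384]
= [191, 104, 178]

query (2,1) [L1,L2,L3,L4,L7] — begin 0,0,0
after L1 α=1/3: [34/3, 28/3, 61/3]
after L2 α=1/5: [469/15, 826/15, 379/15]
after L3 α=6/7: [2497/15, 20086/105, 13879/105]
after L4 α=5/6: [21247/90, 47318/315, 63902/315]
after L7 α=2/3: [32947/270, 85118/945, 162182/945]
= [122, 90, 172]

query (3,1) [L1,L2,L3,L4,L7,L8] — begin 0,0,0
after L1 α=1/2: [67/2, 6, 91]
after L2 α=2/3: [105/2, 400/3, 575/3]
after L3 α=3/7: [669/7, 2473/21, 3155/21]
after L4 α=1/4: [3127/28, 2473/28, 1200/7]
after L7 α=1: [125, 65, 80]
after L8 α=1/2: [92, 67, 118]
rounded: [92, 67, 118]


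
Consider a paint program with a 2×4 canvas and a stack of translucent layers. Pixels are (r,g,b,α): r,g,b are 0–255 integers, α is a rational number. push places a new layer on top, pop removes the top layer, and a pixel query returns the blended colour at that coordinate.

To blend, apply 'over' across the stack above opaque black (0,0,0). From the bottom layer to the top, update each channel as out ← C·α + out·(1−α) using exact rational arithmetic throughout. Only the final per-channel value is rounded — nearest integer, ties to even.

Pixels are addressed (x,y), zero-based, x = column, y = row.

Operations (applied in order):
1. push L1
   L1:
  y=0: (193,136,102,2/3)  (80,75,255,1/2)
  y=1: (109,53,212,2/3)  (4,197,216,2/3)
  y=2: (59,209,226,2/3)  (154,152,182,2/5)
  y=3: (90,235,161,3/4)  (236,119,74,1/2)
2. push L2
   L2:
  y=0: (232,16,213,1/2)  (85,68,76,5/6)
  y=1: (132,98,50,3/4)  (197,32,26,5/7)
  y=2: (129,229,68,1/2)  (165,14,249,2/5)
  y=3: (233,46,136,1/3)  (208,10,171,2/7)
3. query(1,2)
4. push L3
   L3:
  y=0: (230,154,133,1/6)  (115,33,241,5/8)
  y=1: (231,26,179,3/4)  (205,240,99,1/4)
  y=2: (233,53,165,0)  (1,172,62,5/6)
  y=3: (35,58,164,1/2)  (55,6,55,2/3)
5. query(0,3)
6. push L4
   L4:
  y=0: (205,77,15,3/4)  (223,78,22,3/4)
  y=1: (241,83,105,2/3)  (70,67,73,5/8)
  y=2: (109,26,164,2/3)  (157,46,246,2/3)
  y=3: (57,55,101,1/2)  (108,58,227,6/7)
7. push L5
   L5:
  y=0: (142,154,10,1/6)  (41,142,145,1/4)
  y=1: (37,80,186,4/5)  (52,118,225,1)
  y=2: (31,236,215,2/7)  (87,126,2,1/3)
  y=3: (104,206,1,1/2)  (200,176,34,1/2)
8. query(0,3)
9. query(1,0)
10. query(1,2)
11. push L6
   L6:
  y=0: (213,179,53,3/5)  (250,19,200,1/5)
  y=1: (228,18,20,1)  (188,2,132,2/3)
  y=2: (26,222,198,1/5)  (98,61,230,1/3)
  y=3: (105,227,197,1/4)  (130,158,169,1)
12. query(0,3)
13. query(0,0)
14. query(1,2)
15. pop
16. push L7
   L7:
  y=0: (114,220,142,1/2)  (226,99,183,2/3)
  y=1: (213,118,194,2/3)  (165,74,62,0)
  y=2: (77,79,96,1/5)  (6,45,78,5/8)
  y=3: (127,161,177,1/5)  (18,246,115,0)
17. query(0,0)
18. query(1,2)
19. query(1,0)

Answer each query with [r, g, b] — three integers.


at x=1,y=2 over L1,L2:
after L1 α=2/5: [308/5, 304/5, 364/5]
after L2 α=2/5: [2574/25, 1052/25, 3582/25]
→ [103, 42, 143]

query (0,3) [L1,L2,L3] — begin 0,0,0
after L1 α=3/4: [135/2, 705/4, 483/4]
after L2 α=1/3: [368/3, 797/6, 755/6]
after L3 α=1/2: [473/6, 1145/12, 1739/12]
= [79, 95, 145]

query (0,3) [L1,L2,L3,L4,L5] — begin 0,0,0
after L1 α=3/4: [135/2, 705/4, 483/4]
after L2 α=1/3: [368/3, 797/6, 755/6]
after L3 α=1/2: [473/6, 1145/12, 1739/12]
after L4 α=1/2: [815/12, 1805/24, 2951/24]
after L5 α=1/2: [2063/24, 6749/48, 2975/48]
→ [86, 141, 62]

(1,0) stack=L1,L2,L3,L4,L5; from [0,0,0]:
after L1 α=1/2: [40, 75/2, 255/2]
after L2 α=5/6: [155/2, 755/12, 1015/12]
after L3 α=5/8: [1615/16, 1415/32, 5835/32]
after L4 α=3/4: [12319/64, 8903/128, 7947/128]
after L5 α=1/4: [39581/256, 44885/512, 42401/512]
rounded: [155, 88, 83]

at x=1,y=2 over L1,L2,L3,L4,L5:
+L1 (α=2/5) → [308/5, 304/5, 364/5]
+L2 (α=2/5) → [2574/25, 1052/25, 3582/25]
+L3 (α=5/6) → [2699/150, 11276/75, 5666/75]
+L4 (α=2/3) → [49799/450, 18176/225, 42566/225]
+L5 (α=1/3) → [69374/675, 64702/675, 85582/675]
→ [103, 96, 127]

(0,3) stack=L1,L2,L3,L4,L5,L6; from [0,0,0]:
after L1 α=3/4: [135/2, 705/4, 483/4]
after L2 α=1/3: [368/3, 797/6, 755/6]
after L3 α=1/2: [473/6, 1145/12, 1739/12]
after L4 α=1/2: [815/12, 1805/24, 2951/24]
after L5 α=1/2: [2063/24, 6749/48, 2975/48]
after L6 α=1/4: [2903/32, 10381/64, 6127/64]
rounded: [91, 162, 96]

(0,0) stack=L1,L2,L3,L4,L5,L6; from [0,0,0]:
+L1 (α=2/3) → [386/3, 272/3, 68]
+L2 (α=1/2) → [541/3, 160/3, 281/2]
+L3 (α=1/6) → [3395/18, 631/9, 557/4]
+L4 (α=3/4) → [14465/72, 1355/18, 737/16]
+L5 (α=1/6) → [82549/432, 9547/108, 3845/96]
+L6 (α=3/5) → [220573/1080, 7709/54, 11477/240]
= [204, 143, 48]

query (1,2) [L1,L2,L3,L4,L5,L6] — begin 0,0,0
after L1 α=2/5: [308/5, 304/5, 364/5]
after L2 α=2/5: [2574/25, 1052/25, 3582/25]
after L3 α=5/6: [2699/150, 11276/75, 5666/75]
after L4 α=2/3: [49799/450, 18176/225, 42566/225]
after L5 α=1/3: [69374/675, 64702/675, 85582/675]
after L6 α=1/3: [204898/2025, 170579/2025, 326414/2025]
= [101, 84, 161]

at x=0,y=0 over L1,L2,L3,L4,L5,L7:
after L1 α=2/3: [386/3, 272/3, 68]
after L2 α=1/2: [541/3, 160/3, 281/2]
after L3 α=1/6: [3395/18, 631/9, 557/4]
after L4 α=3/4: [14465/72, 1355/18, 737/16]
after L5 α=1/6: [82549/432, 9547/108, 3845/96]
after L7 α=1/2: [131797/864, 33307/216, 17477/192]
→ [153, 154, 91]

at x=1,y=2 over L1,L2,L3,L4,L5,L7:
after L1 α=2/5: [308/5, 304/5, 364/5]
after L2 α=2/5: [2574/25, 1052/25, 3582/25]
after L3 α=5/6: [2699/150, 11276/75, 5666/75]
after L4 α=2/3: [49799/450, 18176/225, 42566/225]
after L5 α=1/3: [69374/675, 64702/675, 85582/675]
after L7 α=5/8: [19031/450, 115327/1800, 43333/450]
= [42, 64, 96]

(1,0) stack=L1,L2,L3,L4,L5,L7; from [0,0,0]:
after L1 α=1/2: [40, 75/2, 255/2]
after L2 α=5/6: [155/2, 755/12, 1015/12]
after L3 α=5/8: [1615/16, 1415/32, 5835/32]
after L4 α=3/4: [12319/64, 8903/128, 7947/128]
after L5 α=1/4: [39581/256, 44885/512, 42401/512]
after L7 α=2/3: [155293/768, 146261/1536, 229793/1536]
→ [202, 95, 150]


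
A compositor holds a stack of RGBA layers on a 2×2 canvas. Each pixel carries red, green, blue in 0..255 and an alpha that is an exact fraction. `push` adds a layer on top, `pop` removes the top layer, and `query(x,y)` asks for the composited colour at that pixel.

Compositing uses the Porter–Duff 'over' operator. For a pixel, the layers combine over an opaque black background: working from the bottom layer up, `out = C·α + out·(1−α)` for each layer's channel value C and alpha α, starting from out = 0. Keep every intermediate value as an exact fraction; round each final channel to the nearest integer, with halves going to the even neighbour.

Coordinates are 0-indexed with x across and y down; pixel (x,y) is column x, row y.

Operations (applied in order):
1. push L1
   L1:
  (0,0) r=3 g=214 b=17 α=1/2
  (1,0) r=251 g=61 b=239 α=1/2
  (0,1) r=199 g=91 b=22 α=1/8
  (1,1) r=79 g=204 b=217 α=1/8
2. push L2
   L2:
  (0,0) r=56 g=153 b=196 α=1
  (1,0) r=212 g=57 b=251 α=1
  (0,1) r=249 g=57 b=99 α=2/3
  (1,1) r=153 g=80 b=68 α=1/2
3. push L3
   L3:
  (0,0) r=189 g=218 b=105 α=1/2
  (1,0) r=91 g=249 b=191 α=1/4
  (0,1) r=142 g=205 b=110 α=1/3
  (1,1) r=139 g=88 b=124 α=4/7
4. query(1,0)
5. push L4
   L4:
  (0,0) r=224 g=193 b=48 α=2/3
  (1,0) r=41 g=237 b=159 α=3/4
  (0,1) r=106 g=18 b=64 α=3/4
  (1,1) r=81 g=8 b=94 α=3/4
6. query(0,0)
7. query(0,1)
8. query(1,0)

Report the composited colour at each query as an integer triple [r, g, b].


query (1,0) [L1,L2,L3] — begin 0,0,0
L1 α=1/2: [251/2, 61/2, 239/2]
L2 α=1: [212, 57, 251]
L3 α=1/4: [727/4, 105, 236]
rounded: [182, 105, 236]

(0,0) stack=L1,L2,L3,L4; from [0,0,0]:
after L1 α=1/2: [3/2, 107, 17/2]
after L2 α=1: [56, 153, 196]
after L3 α=1/2: [245/2, 371/2, 301/2]
after L4 α=2/3: [1141/6, 381/2, 493/6]
= [190, 190, 82]

query (0,1) [L1,L2,L3,L4] — begin 0,0,0
+L1 (α=1/8) → [199/8, 91/8, 11/4]
+L2 (α=2/3) → [4183/24, 1003/24, 803/12]
+L3 (α=1/3) → [5887/36, 3463/36, 1463/18]
+L4 (α=3/4) → [17335/144, 5407/144, 4919/72]
= [120, 38, 68]

at x=1,y=0 over L1,L2,L3,L4:
after L1 α=1/2: [251/2, 61/2, 239/2]
after L2 α=1: [212, 57, 251]
after L3 α=1/4: [727/4, 105, 236]
after L4 α=3/4: [1219/16, 204, 713/4]
= [76, 204, 178]
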